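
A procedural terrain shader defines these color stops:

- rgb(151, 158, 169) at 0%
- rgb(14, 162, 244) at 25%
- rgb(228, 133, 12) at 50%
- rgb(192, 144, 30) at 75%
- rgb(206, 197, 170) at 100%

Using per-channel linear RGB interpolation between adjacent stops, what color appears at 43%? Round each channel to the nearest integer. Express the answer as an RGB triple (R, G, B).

(168, 141, 77)

43% lies between the 25% and 50% stops, so the local fraction is t = (43 − 25)/(50 − 25) = 18/25 ≈ 0.72.
R = 14 + 0.72 × (228 − 14) = 168.08 → 168
G = 162 + 0.72 × (133 − 162) = 141.12 → 141
B = 244 + 0.72 × (12 − 244) = 76.96 → 77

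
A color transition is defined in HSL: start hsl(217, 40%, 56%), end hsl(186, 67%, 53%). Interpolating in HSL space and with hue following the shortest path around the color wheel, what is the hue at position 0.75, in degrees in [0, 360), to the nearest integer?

194

Hue arc: Δh = 186 − 217 = -31° (|Δh| ≤ 180, already the shorter path).
H = 217 + 0.75 × (-31) = 193.75 → 194°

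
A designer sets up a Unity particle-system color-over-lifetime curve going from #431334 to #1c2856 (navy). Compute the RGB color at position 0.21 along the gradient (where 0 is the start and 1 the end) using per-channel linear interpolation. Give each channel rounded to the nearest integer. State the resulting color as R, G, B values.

(59, 23, 59)

#431334 → (67, 19, 52); #1c2856 → (28, 40, 86).
R = 67 + 0.21 × (28 − 67) = 67 + 0.21 × -39 = 58.81 → 59
G = 19 + 0.21 × (40 − 19) = 19 + 0.21 × 21 = 23.41 → 23
B = 52 + 0.21 × (86 − 52) = 52 + 0.21 × 34 = 59.14 → 59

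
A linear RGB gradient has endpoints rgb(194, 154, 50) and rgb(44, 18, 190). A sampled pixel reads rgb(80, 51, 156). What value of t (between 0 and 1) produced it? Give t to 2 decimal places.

Invert the lerp on the R channel (largest span, 150): t = (80 − 194) / (44 − 194) = -114/-150 = 0.76.
Check on G: (51 − 154)/(18 − 154) = 0.7574 ✓

0.76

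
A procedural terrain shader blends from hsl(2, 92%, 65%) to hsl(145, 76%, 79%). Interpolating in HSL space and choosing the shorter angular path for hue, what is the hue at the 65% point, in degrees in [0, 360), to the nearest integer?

Hue arc: Δh = 145 − 2 = 143° (|Δh| ≤ 180, already the shorter path).
H = 2 + 0.65 × (143) = 94.95 → 95°

95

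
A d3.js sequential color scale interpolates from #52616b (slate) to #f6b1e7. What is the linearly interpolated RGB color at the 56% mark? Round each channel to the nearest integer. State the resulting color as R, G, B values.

#52616b → (82, 97, 107); #f6b1e7 → (246, 177, 231).
56% corresponds to t = 0.56.
R = 82 + 0.56 × (246 − 82) = 82 + 0.56 × 164 = 173.84 → 174
G = 97 + 0.56 × (177 − 97) = 97 + 0.56 × 80 = 141.8 → 142
B = 107 + 0.56 × (231 − 107) = 107 + 0.56 × 124 = 176.44 → 176

(174, 142, 176)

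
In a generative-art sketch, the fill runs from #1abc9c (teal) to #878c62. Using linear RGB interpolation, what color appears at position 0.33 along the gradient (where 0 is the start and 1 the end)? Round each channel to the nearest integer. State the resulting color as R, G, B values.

#1abc9c → (26, 188, 156); #878c62 → (135, 140, 98).
R = 26 + 0.33 × (135 − 26) = 26 + 0.33 × 109 = 61.97 → 62
G = 188 + 0.33 × (140 − 188) = 188 + 0.33 × -48 = 172.16 → 172
B = 156 + 0.33 × (98 − 156) = 156 + 0.33 × -58 = 136.86 → 137

(62, 172, 137)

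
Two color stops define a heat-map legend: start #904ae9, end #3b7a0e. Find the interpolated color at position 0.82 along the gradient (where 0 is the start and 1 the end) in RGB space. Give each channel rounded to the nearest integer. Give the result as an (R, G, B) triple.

(74, 113, 53)

#904ae9 → (144, 74, 233); #3b7a0e → (59, 122, 14).
R = 144 + 0.82 × (59 − 144) = 144 + 0.82 × -85 = 74.3 → 74
G = 74 + 0.82 × (122 − 74) = 74 + 0.82 × 48 = 113.36 → 113
B = 233 + 0.82 × (14 − 233) = 233 + 0.82 × -219 = 53.42 → 53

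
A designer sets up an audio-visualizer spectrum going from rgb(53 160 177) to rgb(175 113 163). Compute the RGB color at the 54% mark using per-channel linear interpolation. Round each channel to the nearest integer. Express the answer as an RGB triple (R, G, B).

54% corresponds to t = 0.54.
R = 53 + 0.54 × (175 − 53) = 53 + 0.54 × 122 = 118.88 → 119
G = 160 + 0.54 × (113 − 160) = 160 + 0.54 × -47 = 134.62 → 135
B = 177 + 0.54 × (163 − 177) = 177 + 0.54 × -14 = 169.44 → 169

(119, 135, 169)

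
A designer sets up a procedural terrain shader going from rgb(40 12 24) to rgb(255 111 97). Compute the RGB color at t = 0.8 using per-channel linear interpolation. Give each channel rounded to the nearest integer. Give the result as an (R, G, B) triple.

(212, 91, 82)

R = 40 + 0.8 × (255 − 40) = 40 + 0.8 × 215 = 212 → 212
G = 12 + 0.8 × (111 − 12) = 12 + 0.8 × 99 = 91.2 → 91
B = 24 + 0.8 × (97 − 24) = 24 + 0.8 × 73 = 82.4 → 82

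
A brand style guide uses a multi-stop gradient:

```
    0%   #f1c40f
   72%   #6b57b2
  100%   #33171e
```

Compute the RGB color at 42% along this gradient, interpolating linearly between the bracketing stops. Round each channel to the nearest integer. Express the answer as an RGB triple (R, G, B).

42% lies between the 0% and 72% stops, so the local fraction is t = (42 − 0)/(72 − 0) = 42/72 ≈ 0.5833.
#f1c40f → (241, 196, 15); #6b57b2 → (107, 87, 178).
R = 241 + 0.5833 × (107 − 241) = 162.838 → 163
G = 196 + 0.5833 × (87 − 196) = 132.42 → 132
B = 15 + 0.5833 × (178 − 15) = 110.078 → 110

(163, 132, 110)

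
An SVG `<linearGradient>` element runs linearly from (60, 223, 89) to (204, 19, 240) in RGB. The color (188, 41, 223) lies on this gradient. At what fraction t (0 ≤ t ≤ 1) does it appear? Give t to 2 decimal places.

0.89

Invert the lerp on the G channel (largest span, 204): t = (41 − 223) / (19 − 223) = -182/-204 = 0.89216.
Check on R: (188 − 60)/(204 − 60) = 0.8889 ✓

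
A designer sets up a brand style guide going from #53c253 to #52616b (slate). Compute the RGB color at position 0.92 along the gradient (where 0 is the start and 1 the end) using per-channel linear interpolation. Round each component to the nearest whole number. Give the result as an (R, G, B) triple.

(82, 105, 105)

#53c253 → (83, 194, 83); #52616b → (82, 97, 107).
R = 83 + 0.92 × (82 − 83) = 83 + 0.92 × -1 = 82.08 → 82
G = 194 + 0.92 × (97 − 194) = 194 + 0.92 × -97 = 104.76 → 105
B = 83 + 0.92 × (107 − 83) = 83 + 0.92 × 24 = 105.08 → 105
So the blended color is (82, 105, 105), about #526969.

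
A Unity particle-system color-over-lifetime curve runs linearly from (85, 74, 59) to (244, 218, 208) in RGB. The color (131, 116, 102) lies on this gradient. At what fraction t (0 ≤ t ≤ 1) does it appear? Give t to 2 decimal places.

Invert the lerp on the R channel (largest span, 159): t = (131 − 85) / (244 − 85) = 46/159 = 0.28931.
Check on G: (116 − 74)/(218 − 74) = 0.2917 ✓

0.29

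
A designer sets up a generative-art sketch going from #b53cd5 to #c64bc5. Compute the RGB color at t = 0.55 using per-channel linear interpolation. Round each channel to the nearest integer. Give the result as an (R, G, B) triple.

(190, 68, 204)

#b53cd5 → (181, 60, 213); #c64bc5 → (198, 75, 197).
R = 181 + 0.55 × (198 − 181) = 181 + 0.55 × 17 = 190.35 → 190
G = 60 + 0.55 × (75 − 60) = 60 + 0.55 × 15 = 68.25 → 68
B = 213 + 0.55 × (197 − 213) = 213 + 0.55 × -16 = 204.2 → 204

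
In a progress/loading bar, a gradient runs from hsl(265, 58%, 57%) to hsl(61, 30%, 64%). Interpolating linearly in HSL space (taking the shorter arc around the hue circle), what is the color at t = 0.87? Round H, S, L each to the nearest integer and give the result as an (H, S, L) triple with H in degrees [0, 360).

Hue: 61 − 265 = -204°, but |-204| > 180 so the shorter arc goes the other way: Δh = -204 + 360 = 156°.
H = 265 + 0.87 × (156) = 400.72 → 401 → 401 mod 360 = 41°
S = 58 + 0.87 × (30 − 58) = 33.64 → 34%
L = 57 + 0.87 × (64 − 57) = 63.09 → 63%

(41, 34, 63)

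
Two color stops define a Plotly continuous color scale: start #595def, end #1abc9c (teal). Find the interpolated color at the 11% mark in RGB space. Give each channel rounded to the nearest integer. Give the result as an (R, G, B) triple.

#595def → (89, 93, 239); #1abc9c → (26, 188, 156).
11% corresponds to t = 0.11.
R = 89 + 0.11 × (26 − 89) = 89 + 0.11 × -63 = 82.07 → 82
G = 93 + 0.11 × (188 − 93) = 93 + 0.11 × 95 = 103.45 → 103
B = 239 + 0.11 × (156 − 239) = 239 + 0.11 × -83 = 229.87 → 230

(82, 103, 230)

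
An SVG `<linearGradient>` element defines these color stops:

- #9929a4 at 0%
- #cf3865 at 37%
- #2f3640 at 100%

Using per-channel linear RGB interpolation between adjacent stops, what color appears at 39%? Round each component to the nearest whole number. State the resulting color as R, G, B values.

39% lies between the 37% and 100% stops, so the local fraction is t = (39 − 37)/(100 − 37) = 2/63 ≈ 0.0317.
#cf3865 → (207, 56, 101); #2f3640 → (47, 54, 64).
R = 207 + 0.0317 × (47 − 207) = 201.928 → 202
G = 56 + 0.0317 × (54 − 56) = 55.937 → 56
B = 101 + 0.0317 × (64 − 101) = 99.827 → 100

(202, 56, 100)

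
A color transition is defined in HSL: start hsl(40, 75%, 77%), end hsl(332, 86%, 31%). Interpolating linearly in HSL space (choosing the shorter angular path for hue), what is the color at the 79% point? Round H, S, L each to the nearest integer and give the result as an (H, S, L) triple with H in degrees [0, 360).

(346, 84, 41)

Hue: 332 − 40 = 292°, but |292| > 180 so the shorter arc goes the other way: Δh = 292 − 360 = -68°.
H = 40 + 0.79 × (-68) = -13.72 → -14 → -14 mod 360 = 346°
S = 75 + 0.79 × (86 − 75) = 83.69 → 84%
L = 77 + 0.79 × (31 − 77) = 40.66 → 41%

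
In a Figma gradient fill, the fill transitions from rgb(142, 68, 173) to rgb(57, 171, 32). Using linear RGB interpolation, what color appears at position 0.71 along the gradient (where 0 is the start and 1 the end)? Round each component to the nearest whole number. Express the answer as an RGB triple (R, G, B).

(82, 141, 73)

R = 142 + 0.71 × (57 − 142) = 142 + 0.71 × -85 = 81.65 → 82
G = 68 + 0.71 × (171 − 68) = 68 + 0.71 × 103 = 141.13 → 141
B = 173 + 0.71 × (32 − 173) = 173 + 0.71 × -141 = 72.89 → 73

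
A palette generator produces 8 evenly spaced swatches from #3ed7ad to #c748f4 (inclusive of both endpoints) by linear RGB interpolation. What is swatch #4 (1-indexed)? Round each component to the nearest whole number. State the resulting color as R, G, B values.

(121, 154, 203)

With 8 swatches and endpoints inclusive, swatch 4 sits at t = (4 − 1)/(8 − 1) = 3/7 ≈ 0.4286.
#3ed7ad → (62, 215, 173); #c748f4 → (199, 72, 244).
R = 62 + 0.4286 × (199 − 62) = 120.718 → 121
G = 215 + 0.4286 × (72 − 215) = 153.71 → 154
B = 173 + 0.4286 × (244 − 173) = 203.431 → 203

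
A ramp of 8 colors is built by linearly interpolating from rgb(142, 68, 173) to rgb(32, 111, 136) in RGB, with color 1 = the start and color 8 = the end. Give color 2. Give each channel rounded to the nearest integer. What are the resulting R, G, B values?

(126, 74, 168)

With 8 swatches and endpoints inclusive, swatch 2 sits at t = (2 − 1)/(8 − 1) = 1/7 ≈ 0.1429.
R = 142 + 0.1429 × (32 − 142) = 126.281 → 126
G = 68 + 0.1429 × (111 − 68) = 74.145 → 74
B = 173 + 0.1429 × (136 − 173) = 167.713 → 168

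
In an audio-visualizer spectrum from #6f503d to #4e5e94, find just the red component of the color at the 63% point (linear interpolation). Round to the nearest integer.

90

R₁ = 111 (from #6f503d), R₂ = 78 (from #4e5e94).
R = 111 + 0.63 × (78 − 111) = 90.21 → 90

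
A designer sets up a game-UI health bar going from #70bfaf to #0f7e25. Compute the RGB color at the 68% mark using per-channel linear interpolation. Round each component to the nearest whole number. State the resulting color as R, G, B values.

(46, 147, 81)

#70bfaf → (112, 191, 175); #0f7e25 → (15, 126, 37).
68% corresponds to t = 0.68.
R = 112 + 0.68 × (15 − 112) = 112 + 0.68 × -97 = 46.04 → 46
G = 191 + 0.68 × (126 − 191) = 191 + 0.68 × -65 = 146.8 → 147
B = 175 + 0.68 × (37 − 175) = 175 + 0.68 × -138 = 81.16 → 81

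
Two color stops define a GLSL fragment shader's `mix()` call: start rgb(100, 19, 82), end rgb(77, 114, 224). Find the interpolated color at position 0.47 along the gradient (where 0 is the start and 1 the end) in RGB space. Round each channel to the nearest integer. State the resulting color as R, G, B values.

R = 100 + 0.47 × (77 − 100) = 100 + 0.47 × -23 = 89.19 → 89
G = 19 + 0.47 × (114 − 19) = 19 + 0.47 × 95 = 63.65 → 64
B = 82 + 0.47 × (224 − 82) = 82 + 0.47 × 142 = 148.74 → 149

(89, 64, 149)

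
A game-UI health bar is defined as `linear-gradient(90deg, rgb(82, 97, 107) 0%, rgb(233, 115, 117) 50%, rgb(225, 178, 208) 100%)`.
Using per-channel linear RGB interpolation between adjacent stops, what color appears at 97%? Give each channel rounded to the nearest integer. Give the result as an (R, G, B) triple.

97% lies between the 50% and 100% stops, so the local fraction is t = (97 − 50)/(100 − 50) = 47/50 ≈ 0.94.
R = 233 + 0.94 × (225 − 233) = 225.48 → 225
G = 115 + 0.94 × (178 − 115) = 174.22 → 174
B = 117 + 0.94 × (208 − 117) = 202.54 → 203

(225, 174, 203)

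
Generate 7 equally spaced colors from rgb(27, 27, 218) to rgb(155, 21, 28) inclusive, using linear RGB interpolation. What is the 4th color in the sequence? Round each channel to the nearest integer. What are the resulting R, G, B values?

With 7 swatches and endpoints inclusive, swatch 4 sits at t = (4 − 1)/(7 − 1) = 3/6 ≈ 0.5.
R = 27 + 0.5 × (155 − 27) = 91 → 91
G = 27 + 0.5 × (21 − 27) = 24 → 24
B = 218 + 0.5 × (28 − 218) = 123 → 123

(91, 24, 123)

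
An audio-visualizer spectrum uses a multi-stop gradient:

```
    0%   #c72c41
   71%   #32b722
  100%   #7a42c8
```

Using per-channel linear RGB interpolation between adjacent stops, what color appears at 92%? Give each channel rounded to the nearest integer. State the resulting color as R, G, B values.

(102, 98, 154)

92% lies between the 71% and 100% stops, so the local fraction is t = (92 − 71)/(100 − 71) = 21/29 ≈ 0.7241.
#32b722 → (50, 183, 34); #7a42c8 → (122, 66, 200).
R = 50 + 0.7241 × (122 − 50) = 102.135 → 102
G = 183 + 0.7241 × (66 − 183) = 98.28 → 98
B = 34 + 0.7241 × (200 − 34) = 154.201 → 154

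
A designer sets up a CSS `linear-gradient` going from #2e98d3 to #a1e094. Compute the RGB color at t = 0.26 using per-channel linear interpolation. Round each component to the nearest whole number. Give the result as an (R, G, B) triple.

(76, 171, 195)

#2e98d3 → (46, 152, 211); #a1e094 → (161, 224, 148).
R = 46 + 0.26 × (161 − 46) = 46 + 0.26 × 115 = 75.9 → 76
G = 152 + 0.26 × (224 − 152) = 152 + 0.26 × 72 = 170.72 → 171
B = 211 + 0.26 × (148 − 211) = 211 + 0.26 × -63 = 194.62 → 195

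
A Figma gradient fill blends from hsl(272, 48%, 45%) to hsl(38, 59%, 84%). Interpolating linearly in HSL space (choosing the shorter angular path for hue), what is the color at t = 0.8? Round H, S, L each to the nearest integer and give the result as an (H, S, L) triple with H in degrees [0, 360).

(13, 57, 76)

Hue: 38 − 272 = -234°, but |-234| > 180 so the shorter arc goes the other way: Δh = -234 + 360 = 126°.
H = 272 + 0.8 × (126) = 372.8 → 373 → 373 mod 360 = 13°
S = 48 + 0.8 × (59 − 48) = 56.8 → 57%
L = 45 + 0.8 × (84 − 45) = 76.2 → 76%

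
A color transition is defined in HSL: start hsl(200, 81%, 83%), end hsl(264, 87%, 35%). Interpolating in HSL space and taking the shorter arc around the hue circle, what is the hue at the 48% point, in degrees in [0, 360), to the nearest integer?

Hue arc: Δh = 264 − 200 = 64° (|Δh| ≤ 180, already the shorter path).
H = 200 + 0.48 × (64) = 230.72 → 231°

231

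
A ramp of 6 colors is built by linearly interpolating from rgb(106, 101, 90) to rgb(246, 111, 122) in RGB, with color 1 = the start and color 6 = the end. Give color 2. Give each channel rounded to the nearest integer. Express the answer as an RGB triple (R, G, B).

(134, 103, 96)

With 6 swatches and endpoints inclusive, swatch 2 sits at t = (2 − 1)/(6 − 1) = 1/5 ≈ 0.2.
R = 106 + 0.2 × (246 − 106) = 134 → 134
G = 101 + 0.2 × (111 − 101) = 103 → 103
B = 90 + 0.2 × (122 − 90) = 96.4 → 96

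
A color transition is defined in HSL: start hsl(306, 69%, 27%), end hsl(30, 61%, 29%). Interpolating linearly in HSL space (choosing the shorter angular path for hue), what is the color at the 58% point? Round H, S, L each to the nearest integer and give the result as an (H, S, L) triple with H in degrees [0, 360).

(355, 64, 28)

Hue: 30 − 306 = -276°, but |-276| > 180 so the shorter arc goes the other way: Δh = -276 + 360 = 84°.
H = 306 + 0.58 × (84) = 354.72 → 355°
S = 69 + 0.58 × (61 − 69) = 64.36 → 64%
L = 27 + 0.58 × (29 − 27) = 28.16 → 28%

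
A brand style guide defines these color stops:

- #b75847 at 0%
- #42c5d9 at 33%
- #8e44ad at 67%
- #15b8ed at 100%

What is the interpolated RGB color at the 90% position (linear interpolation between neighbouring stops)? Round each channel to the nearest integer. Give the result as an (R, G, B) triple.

(58, 149, 218)

90% lies between the 67% and 100% stops, so the local fraction is t = (90 − 67)/(100 − 67) = 23/33 ≈ 0.697.
#8e44ad → (142, 68, 173); #15b8ed → (21, 184, 237).
R = 142 + 0.697 × (21 − 142) = 57.663 → 58
G = 68 + 0.697 × (184 − 68) = 148.852 → 149
B = 173 + 0.697 × (237 − 173) = 217.608 → 218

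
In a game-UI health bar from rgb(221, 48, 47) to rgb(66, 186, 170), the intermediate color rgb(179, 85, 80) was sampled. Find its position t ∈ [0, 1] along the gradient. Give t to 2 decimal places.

0.27

Invert the lerp on the R channel (largest span, 155): t = (179 − 221) / (66 − 221) = -42/-155 = 0.27097.
Check on G: (85 − 48)/(186 − 48) = 0.2681 ✓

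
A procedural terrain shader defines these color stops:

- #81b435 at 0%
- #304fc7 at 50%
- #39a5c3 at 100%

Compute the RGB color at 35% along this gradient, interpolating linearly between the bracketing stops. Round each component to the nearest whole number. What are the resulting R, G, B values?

35% lies between the 0% and 50% stops, so the local fraction is t = (35 − 0)/(50 − 0) = 35/50 ≈ 0.7.
#81b435 → (129, 180, 53); #304fc7 → (48, 79, 199).
R = 129 + 0.7 × (48 − 129) = 72.3 → 72
G = 180 + 0.7 × (79 − 180) = 109.3 → 109
B = 53 + 0.7 × (199 − 53) = 155.2 → 155

(72, 109, 155)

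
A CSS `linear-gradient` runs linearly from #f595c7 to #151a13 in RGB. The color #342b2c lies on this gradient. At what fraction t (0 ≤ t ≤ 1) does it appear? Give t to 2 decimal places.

Invert the lerp on the R channel (largest span, 224): t = (52 − 245) / (21 − 245) = -193/-224 = 0.86161.
Check on G: (43 − 149)/(26 − 149) = 0.8618 ✓

0.86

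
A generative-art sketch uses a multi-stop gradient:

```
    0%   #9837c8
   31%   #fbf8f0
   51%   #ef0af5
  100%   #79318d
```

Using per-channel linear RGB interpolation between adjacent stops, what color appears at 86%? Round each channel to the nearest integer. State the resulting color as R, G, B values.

86% lies between the 51% and 100% stops, so the local fraction is t = (86 − 51)/(100 − 51) = 35/49 ≈ 0.7143.
#ef0af5 → (239, 10, 245); #79318d → (121, 49, 141).
R = 239 + 0.7143 × (121 − 239) = 154.713 → 155
G = 10 + 0.7143 × (49 − 10) = 37.858 → 38
B = 245 + 0.7143 × (141 − 245) = 170.713 → 171

(155, 38, 171)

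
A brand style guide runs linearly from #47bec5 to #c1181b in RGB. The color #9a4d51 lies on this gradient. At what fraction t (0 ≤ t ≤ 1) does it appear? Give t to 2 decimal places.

Invert the lerp on the B channel (largest span, 170): t = (81 − 197) / (27 − 197) = -116/-170 = 0.68235.
Check on R: (154 − 71)/(193 − 71) = 0.6803 ✓

0.68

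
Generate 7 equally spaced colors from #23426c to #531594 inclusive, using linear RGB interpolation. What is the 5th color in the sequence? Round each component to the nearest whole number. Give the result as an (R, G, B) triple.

(67, 36, 135)

With 7 swatches and endpoints inclusive, swatch 5 sits at t = (5 − 1)/(7 − 1) = 4/6 ≈ 0.6667.
#23426c → (35, 66, 108); #531594 → (83, 21, 148).
R = 35 + 0.6667 × (83 − 35) = 67.002 → 67
G = 66 + 0.6667 × (21 − 66) = 35.999 → 36
B = 108 + 0.6667 × (148 − 108) = 134.668 → 135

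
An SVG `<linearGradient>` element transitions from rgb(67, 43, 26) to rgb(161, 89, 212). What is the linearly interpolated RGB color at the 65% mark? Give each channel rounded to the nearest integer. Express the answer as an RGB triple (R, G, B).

(128, 73, 147)

65% corresponds to t = 0.65.
R = 67 + 0.65 × (161 − 67) = 67 + 0.65 × 94 = 128.1 → 128
G = 43 + 0.65 × (89 − 43) = 43 + 0.65 × 46 = 72.9 → 73
B = 26 + 0.65 × (212 − 26) = 26 + 0.65 × 186 = 146.9 → 147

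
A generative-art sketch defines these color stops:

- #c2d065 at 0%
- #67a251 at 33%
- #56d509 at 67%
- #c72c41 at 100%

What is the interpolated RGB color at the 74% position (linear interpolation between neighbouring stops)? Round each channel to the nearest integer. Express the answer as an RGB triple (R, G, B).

(110, 177, 21)

74% lies between the 67% and 100% stops, so the local fraction is t = (74 − 67)/(100 − 67) = 7/33 ≈ 0.2121.
#56d509 → (86, 213, 9); #c72c41 → (199, 44, 65).
R = 86 + 0.2121 × (199 − 86) = 109.967 → 110
G = 213 + 0.2121 × (44 − 213) = 177.155 → 177
B = 9 + 0.2121 × (65 − 9) = 20.878 → 21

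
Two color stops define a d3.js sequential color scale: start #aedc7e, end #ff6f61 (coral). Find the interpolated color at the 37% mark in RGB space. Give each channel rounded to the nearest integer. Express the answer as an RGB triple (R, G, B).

#aedc7e → (174, 220, 126); #ff6f61 → (255, 111, 97).
37% corresponds to t = 0.37.
R = 174 + 0.37 × (255 − 174) = 174 + 0.37 × 81 = 203.97 → 204
G = 220 + 0.37 × (111 − 220) = 220 + 0.37 × -109 = 179.67 → 180
B = 126 + 0.37 × (97 − 126) = 126 + 0.37 × -29 = 115.27 → 115

(204, 180, 115)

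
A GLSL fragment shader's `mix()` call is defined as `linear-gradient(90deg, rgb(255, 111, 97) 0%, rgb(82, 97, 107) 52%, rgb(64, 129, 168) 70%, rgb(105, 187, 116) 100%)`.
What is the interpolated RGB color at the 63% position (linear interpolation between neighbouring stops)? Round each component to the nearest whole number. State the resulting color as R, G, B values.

(71, 117, 144)

63% lies between the 52% and 70% stops, so the local fraction is t = (63 − 52)/(70 − 52) = 11/18 ≈ 0.6111.
R = 82 + 0.6111 × (64 − 82) = 71 → 71
G = 97 + 0.6111 × (129 − 97) = 116.555 → 117
B = 107 + 0.6111 × (168 − 107) = 144.277 → 144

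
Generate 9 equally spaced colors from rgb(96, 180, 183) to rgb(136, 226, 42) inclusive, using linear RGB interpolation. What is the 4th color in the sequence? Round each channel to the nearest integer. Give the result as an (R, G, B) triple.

(111, 197, 130)

With 9 swatches and endpoints inclusive, swatch 4 sits at t = (4 − 1)/(9 − 1) = 3/8 ≈ 0.375.
R = 96 + 0.375 × (136 − 96) = 111 → 111
G = 180 + 0.375 × (226 − 180) = 197.25 → 197
B = 183 + 0.375 × (42 − 183) = 130.125 → 130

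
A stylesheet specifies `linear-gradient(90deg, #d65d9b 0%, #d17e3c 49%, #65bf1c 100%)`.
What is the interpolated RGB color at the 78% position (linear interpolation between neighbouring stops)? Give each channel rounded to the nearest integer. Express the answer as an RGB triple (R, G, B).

78% lies between the 49% and 100% stops, so the local fraction is t = (78 − 49)/(100 − 49) = 29/51 ≈ 0.5686.
#d17e3c → (209, 126, 60); #65bf1c → (101, 191, 28).
R = 209 + 0.5686 × (101 − 209) = 147.591 → 148
G = 126 + 0.5686 × (191 − 126) = 162.959 → 163
B = 60 + 0.5686 × (28 − 60) = 41.805 → 42

(148, 163, 42)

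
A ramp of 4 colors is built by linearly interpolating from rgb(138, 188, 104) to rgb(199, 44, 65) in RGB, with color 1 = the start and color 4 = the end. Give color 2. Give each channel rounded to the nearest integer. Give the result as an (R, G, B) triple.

(158, 140, 91)

With 4 swatches and endpoints inclusive, swatch 2 sits at t = (2 − 1)/(4 − 1) = 1/3 ≈ 0.3333.
R = 138 + 0.3333 × (199 − 138) = 158.331 → 158
G = 188 + 0.3333 × (44 − 188) = 140.005 → 140
B = 104 + 0.3333 × (65 − 104) = 91.001 → 91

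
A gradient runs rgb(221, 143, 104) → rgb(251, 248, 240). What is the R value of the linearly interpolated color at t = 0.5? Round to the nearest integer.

236

R = 221 + 0.5 × (251 − 221) = 236 → 236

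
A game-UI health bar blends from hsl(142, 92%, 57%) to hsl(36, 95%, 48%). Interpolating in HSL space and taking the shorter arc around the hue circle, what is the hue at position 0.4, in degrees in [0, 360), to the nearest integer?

Hue arc: Δh = 36 − 142 = -106° (|Δh| ≤ 180, already the shorter path).
H = 142 + 0.4 × (-106) = 99.6 → 100°

100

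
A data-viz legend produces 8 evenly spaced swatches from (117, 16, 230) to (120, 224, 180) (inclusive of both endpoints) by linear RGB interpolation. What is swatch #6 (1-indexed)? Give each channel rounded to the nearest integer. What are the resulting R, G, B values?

With 8 swatches and endpoints inclusive, swatch 6 sits at t = (6 − 1)/(8 − 1) = 5/7 ≈ 0.7143.
R = 117 + 0.7143 × (120 − 117) = 119.143 → 119
G = 16 + 0.7143 × (224 − 16) = 164.574 → 165
B = 230 + 0.7143 × (180 − 230) = 194.285 → 194

(119, 165, 194)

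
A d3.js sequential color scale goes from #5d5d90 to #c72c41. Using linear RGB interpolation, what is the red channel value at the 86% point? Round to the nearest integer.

184

R₁ = 93 (from #5d5d90), R₂ = 199 (from #c72c41).
R = 93 + 0.86 × (199 − 93) = 184.16 → 184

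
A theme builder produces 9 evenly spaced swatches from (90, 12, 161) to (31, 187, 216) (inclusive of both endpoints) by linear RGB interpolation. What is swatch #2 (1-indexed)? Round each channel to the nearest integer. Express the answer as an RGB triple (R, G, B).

With 9 swatches and endpoints inclusive, swatch 2 sits at t = (2 − 1)/(9 − 1) = 1/8 ≈ 0.125.
R = 90 + 0.125 × (31 − 90) = 82.625 → 83
G = 12 + 0.125 × (187 − 12) = 33.875 → 34
B = 161 + 0.125 × (216 − 161) = 167.875 → 168

(83, 34, 168)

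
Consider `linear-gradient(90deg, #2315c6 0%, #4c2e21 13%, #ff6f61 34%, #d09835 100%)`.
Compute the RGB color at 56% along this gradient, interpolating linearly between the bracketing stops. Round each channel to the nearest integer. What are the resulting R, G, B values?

56% lies between the 34% and 100% stops, so the local fraction is t = (56 − 34)/(100 − 34) = 22/66 ≈ 0.3333.
#ff6f61 → (255, 111, 97); #d09835 → (208, 152, 53).
R = 255 + 0.3333 × (208 − 255) = 239.335 → 239
G = 111 + 0.3333 × (152 − 111) = 124.665 → 125
B = 97 + 0.3333 × (53 − 97) = 82.335 → 82

(239, 125, 82)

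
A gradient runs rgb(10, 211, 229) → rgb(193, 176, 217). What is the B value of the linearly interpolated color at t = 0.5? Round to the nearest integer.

B = 229 + 0.5 × (217 − 229) = 223 → 223

223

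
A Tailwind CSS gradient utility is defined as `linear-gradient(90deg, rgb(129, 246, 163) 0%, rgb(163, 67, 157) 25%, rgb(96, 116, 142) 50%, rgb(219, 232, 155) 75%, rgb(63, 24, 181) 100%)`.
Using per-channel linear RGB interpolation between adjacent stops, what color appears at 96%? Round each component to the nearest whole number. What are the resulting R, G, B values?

(88, 57, 177)

96% lies between the 75% and 100% stops, so the local fraction is t = (96 − 75)/(100 − 75) = 21/25 ≈ 0.84.
R = 219 + 0.84 × (63 − 219) = 87.96 → 88
G = 232 + 0.84 × (24 − 232) = 57.28 → 57
B = 155 + 0.84 × (181 − 155) = 176.84 → 177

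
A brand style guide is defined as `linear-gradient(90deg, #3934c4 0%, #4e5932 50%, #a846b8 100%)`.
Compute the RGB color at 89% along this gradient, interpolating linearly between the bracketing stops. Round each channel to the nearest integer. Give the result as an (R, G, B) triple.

(148, 74, 155)

89% lies between the 50% and 100% stops, so the local fraction is t = (89 − 50)/(100 − 50) = 39/50 ≈ 0.78.
#4e5932 → (78, 89, 50); #a846b8 → (168, 70, 184).
R = 78 + 0.78 × (168 − 78) = 148.2 → 148
G = 89 + 0.78 × (70 − 89) = 74.18 → 74
B = 50 + 0.78 × (184 − 50) = 154.52 → 155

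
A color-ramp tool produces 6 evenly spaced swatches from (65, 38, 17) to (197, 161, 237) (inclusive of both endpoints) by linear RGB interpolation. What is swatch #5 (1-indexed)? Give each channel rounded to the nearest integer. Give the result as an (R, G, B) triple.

(171, 136, 193)

With 6 swatches and endpoints inclusive, swatch 5 sits at t = (5 − 1)/(6 − 1) = 4/5 ≈ 0.8.
R = 65 + 0.8 × (197 − 65) = 170.6 → 171
G = 38 + 0.8 × (161 − 38) = 136.4 → 136
B = 17 + 0.8 × (237 − 17) = 193 → 193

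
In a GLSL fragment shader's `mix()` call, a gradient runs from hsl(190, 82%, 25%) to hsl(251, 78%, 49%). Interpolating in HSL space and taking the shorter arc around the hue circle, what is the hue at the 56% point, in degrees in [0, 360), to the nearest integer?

Hue arc: Δh = 251 − 190 = 61° (|Δh| ≤ 180, already the shorter path).
H = 190 + 0.56 × (61) = 224.16 → 224°

224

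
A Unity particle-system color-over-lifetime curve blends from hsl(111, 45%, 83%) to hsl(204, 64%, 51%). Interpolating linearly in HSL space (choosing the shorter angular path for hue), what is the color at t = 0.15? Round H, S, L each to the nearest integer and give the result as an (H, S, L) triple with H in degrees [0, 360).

(125, 48, 78)

Hue arc: Δh = 204 − 111 = 93° (|Δh| ≤ 180, already the shorter path).
H = 111 + 0.15 × (93) = 124.95 → 125°
S = 45 + 0.15 × (64 − 45) = 47.85 → 48%
L = 83 + 0.15 × (51 − 83) = 78.2 → 78%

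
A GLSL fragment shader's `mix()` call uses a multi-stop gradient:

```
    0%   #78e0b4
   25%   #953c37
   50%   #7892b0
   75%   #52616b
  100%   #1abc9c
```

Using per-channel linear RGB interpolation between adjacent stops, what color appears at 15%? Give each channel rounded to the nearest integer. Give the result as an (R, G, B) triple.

15% lies between the 0% and 25% stops, so the local fraction is t = (15 − 0)/(25 − 0) = 15/25 ≈ 0.6.
#78e0b4 → (120, 224, 180); #953c37 → (149, 60, 55).
R = 120 + 0.6 × (149 − 120) = 137.4 → 137
G = 224 + 0.6 × (60 − 224) = 125.6 → 126
B = 180 + 0.6 × (55 − 180) = 105 → 105

(137, 126, 105)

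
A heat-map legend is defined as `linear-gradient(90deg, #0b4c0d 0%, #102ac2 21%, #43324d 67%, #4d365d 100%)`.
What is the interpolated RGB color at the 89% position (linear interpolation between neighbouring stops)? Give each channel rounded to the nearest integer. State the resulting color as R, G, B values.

(74, 53, 88)

89% lies between the 67% and 100% stops, so the local fraction is t = (89 − 67)/(100 − 67) = 22/33 ≈ 0.6667.
#43324d → (67, 50, 77); #4d365d → (77, 54, 93).
R = 67 + 0.6667 × (77 − 67) = 73.667 → 74
G = 50 + 0.6667 × (54 − 50) = 52.667 → 53
B = 77 + 0.6667 × (93 − 77) = 87.667 → 88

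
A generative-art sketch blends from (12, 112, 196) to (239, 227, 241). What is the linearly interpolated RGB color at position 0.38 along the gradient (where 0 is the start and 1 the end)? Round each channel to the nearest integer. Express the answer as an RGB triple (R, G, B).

R = 12 + 0.38 × (239 − 12) = 12 + 0.38 × 227 = 98.26 → 98
G = 112 + 0.38 × (227 − 112) = 112 + 0.38 × 115 = 155.7 → 156
B = 196 + 0.38 × (241 − 196) = 196 + 0.38 × 45 = 213.1 → 213
So the blended color is (98, 156, 213), about #629cd5.

(98, 156, 213)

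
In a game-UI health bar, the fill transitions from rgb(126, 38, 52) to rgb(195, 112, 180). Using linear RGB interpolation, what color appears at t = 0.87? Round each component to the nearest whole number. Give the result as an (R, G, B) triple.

(186, 102, 163)

R = 126 + 0.87 × (195 − 126) = 126 + 0.87 × 69 = 186.03 → 186
G = 38 + 0.87 × (112 − 38) = 38 + 0.87 × 74 = 102.38 → 102
B = 52 + 0.87 × (180 − 52) = 52 + 0.87 × 128 = 163.36 → 163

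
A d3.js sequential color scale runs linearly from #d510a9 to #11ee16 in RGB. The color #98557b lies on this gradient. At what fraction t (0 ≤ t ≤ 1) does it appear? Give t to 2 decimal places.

0.31

Invert the lerp on the G channel (largest span, 222): t = (85 − 16) / (238 − 16) = 69/222 = 0.31081.
Check on R: (152 − 213)/(17 − 213) = 0.3112 ✓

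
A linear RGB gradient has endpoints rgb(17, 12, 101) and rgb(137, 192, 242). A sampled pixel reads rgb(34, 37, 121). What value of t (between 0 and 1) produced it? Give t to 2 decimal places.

0.14

Invert the lerp on the G channel (largest span, 180): t = (37 − 12) / (192 − 12) = 25/180 = 0.13889.
Check on R: (34 − 17)/(137 − 17) = 0.1417 ✓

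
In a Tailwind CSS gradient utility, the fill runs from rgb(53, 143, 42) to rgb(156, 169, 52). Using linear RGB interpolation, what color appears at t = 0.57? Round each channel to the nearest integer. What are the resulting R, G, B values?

(112, 158, 48)

R = 53 + 0.57 × (156 − 53) = 53 + 0.57 × 103 = 111.71 → 112
G = 143 + 0.57 × (169 − 143) = 143 + 0.57 × 26 = 157.82 → 158
B = 42 + 0.57 × (52 − 42) = 42 + 0.57 × 10 = 47.7 → 48
So the blended color is (112, 158, 48), about #709e30.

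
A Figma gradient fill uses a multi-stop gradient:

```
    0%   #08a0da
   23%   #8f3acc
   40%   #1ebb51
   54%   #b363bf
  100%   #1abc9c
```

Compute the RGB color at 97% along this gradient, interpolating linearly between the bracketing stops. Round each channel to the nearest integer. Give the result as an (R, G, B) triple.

97% lies between the 54% and 100% stops, so the local fraction is t = (97 − 54)/(100 − 54) = 43/46 ≈ 0.9348.
#b363bf → (179, 99, 191); #1abc9c → (26, 188, 156).
R = 179 + 0.9348 × (26 − 179) = 35.976 → 36
G = 99 + 0.9348 × (188 − 99) = 182.197 → 182
B = 191 + 0.9348 × (156 − 191) = 158.282 → 158

(36, 182, 158)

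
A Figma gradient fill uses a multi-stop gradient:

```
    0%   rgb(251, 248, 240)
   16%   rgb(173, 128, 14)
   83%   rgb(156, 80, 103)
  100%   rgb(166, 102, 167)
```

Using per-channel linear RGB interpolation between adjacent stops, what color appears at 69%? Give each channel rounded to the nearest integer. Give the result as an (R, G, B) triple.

(160, 90, 84)

69% lies between the 16% and 83% stops, so the local fraction is t = (69 − 16)/(83 − 16) = 53/67 ≈ 0.791.
R = 173 + 0.791 × (156 − 173) = 159.553 → 160
G = 128 + 0.791 × (80 − 128) = 90.032 → 90
B = 14 + 0.791 × (103 − 14) = 84.399 → 84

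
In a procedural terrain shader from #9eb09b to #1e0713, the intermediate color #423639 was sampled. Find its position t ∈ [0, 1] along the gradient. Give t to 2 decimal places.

0.72

Invert the lerp on the G channel (largest span, 169): t = (54 − 176) / (7 − 176) = -122/-169 = 0.72189.
Check on R: (66 − 158)/(30 − 158) = 0.7188 ✓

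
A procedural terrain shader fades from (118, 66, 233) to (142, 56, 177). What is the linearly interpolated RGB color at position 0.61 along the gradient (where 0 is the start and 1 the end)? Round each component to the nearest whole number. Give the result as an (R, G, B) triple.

(133, 60, 199)

R = 118 + 0.61 × (142 − 118) = 118 + 0.61 × 24 = 132.64 → 133
G = 66 + 0.61 × (56 − 66) = 66 + 0.61 × -10 = 59.9 → 60
B = 233 + 0.61 × (177 − 233) = 233 + 0.61 × -56 = 198.84 → 199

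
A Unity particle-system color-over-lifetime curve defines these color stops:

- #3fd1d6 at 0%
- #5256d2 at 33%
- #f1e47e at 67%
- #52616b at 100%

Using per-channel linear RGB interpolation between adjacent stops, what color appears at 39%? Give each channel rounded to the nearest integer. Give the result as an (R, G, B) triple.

(110, 111, 195)

39% lies between the 33% and 67% stops, so the local fraction is t = (39 − 33)/(67 − 33) = 6/34 ≈ 0.1765.
#5256d2 → (82, 86, 210); #f1e47e → (241, 228, 126).
R = 82 + 0.1765 × (241 − 82) = 110.064 → 110
G = 86 + 0.1765 × (228 − 86) = 111.063 → 111
B = 210 + 0.1765 × (126 − 210) = 195.174 → 195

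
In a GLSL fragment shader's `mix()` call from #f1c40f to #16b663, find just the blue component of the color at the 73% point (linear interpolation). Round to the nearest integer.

76

B₁ = 15 (from #f1c40f), B₂ = 99 (from #16b663).
B = 15 + 0.73 × (99 − 15) = 76.32 → 76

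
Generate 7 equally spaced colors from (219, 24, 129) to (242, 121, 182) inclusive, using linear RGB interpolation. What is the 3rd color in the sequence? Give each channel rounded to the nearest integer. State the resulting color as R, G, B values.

(227, 56, 147)

With 7 swatches and endpoints inclusive, swatch 3 sits at t = (3 − 1)/(7 − 1) = 2/6 ≈ 0.3333.
R = 219 + 0.3333 × (242 − 219) = 226.666 → 227
G = 24 + 0.3333 × (121 − 24) = 56.33 → 56
B = 129 + 0.3333 × (182 − 129) = 146.665 → 147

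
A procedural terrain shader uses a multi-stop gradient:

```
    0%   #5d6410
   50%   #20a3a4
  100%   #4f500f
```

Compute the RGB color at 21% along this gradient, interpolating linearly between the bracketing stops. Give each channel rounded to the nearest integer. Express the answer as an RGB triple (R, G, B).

(67, 126, 78)

21% lies between the 0% and 50% stops, so the local fraction is t = (21 − 0)/(50 − 0) = 21/50 ≈ 0.42.
#5d6410 → (93, 100, 16); #20a3a4 → (32, 163, 164).
R = 93 + 0.42 × (32 − 93) = 67.38 → 67
G = 100 + 0.42 × (163 − 100) = 126.46 → 126
B = 16 + 0.42 × (164 − 16) = 78.16 → 78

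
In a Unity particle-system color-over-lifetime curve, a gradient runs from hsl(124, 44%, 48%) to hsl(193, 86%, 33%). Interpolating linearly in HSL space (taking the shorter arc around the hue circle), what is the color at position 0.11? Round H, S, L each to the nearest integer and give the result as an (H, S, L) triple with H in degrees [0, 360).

Hue arc: Δh = 193 − 124 = 69° (|Δh| ≤ 180, already the shorter path).
H = 124 + 0.11 × (69) = 131.59 → 132°
S = 44 + 0.11 × (86 − 44) = 48.62 → 49%
L = 48 + 0.11 × (33 − 48) = 46.35 → 46%

(132, 49, 46)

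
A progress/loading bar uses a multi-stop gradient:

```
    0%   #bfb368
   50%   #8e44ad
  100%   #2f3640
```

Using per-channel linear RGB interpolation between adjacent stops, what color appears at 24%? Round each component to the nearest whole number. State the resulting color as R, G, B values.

(167, 126, 137)

24% lies between the 0% and 50% stops, so the local fraction is t = (24 − 0)/(50 − 0) = 24/50 ≈ 0.48.
#bfb368 → (191, 179, 104); #8e44ad → (142, 68, 173).
R = 191 + 0.48 × (142 − 191) = 167.48 → 167
G = 179 + 0.48 × (68 − 179) = 125.72 → 126
B = 104 + 0.48 × (173 − 104) = 137.12 → 137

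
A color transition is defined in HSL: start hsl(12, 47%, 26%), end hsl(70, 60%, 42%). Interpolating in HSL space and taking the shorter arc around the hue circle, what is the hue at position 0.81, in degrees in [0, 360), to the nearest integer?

Hue arc: Δh = 70 − 12 = 58° (|Δh| ≤ 180, already the shorter path).
H = 12 + 0.81 × (58) = 58.98 → 59°

59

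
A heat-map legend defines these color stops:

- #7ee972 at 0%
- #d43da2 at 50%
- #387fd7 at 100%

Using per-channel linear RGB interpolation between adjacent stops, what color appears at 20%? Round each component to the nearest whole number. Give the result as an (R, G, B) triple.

20% lies between the 0% and 50% stops, so the local fraction is t = (20 − 0)/(50 − 0) = 20/50 ≈ 0.4.
#7ee972 → (126, 233, 114); #d43da2 → (212, 61, 162).
R = 126 + 0.4 × (212 − 126) = 160.4 → 160
G = 233 + 0.4 × (61 − 233) = 164.2 → 164
B = 114 + 0.4 × (162 − 114) = 133.2 → 133

(160, 164, 133)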